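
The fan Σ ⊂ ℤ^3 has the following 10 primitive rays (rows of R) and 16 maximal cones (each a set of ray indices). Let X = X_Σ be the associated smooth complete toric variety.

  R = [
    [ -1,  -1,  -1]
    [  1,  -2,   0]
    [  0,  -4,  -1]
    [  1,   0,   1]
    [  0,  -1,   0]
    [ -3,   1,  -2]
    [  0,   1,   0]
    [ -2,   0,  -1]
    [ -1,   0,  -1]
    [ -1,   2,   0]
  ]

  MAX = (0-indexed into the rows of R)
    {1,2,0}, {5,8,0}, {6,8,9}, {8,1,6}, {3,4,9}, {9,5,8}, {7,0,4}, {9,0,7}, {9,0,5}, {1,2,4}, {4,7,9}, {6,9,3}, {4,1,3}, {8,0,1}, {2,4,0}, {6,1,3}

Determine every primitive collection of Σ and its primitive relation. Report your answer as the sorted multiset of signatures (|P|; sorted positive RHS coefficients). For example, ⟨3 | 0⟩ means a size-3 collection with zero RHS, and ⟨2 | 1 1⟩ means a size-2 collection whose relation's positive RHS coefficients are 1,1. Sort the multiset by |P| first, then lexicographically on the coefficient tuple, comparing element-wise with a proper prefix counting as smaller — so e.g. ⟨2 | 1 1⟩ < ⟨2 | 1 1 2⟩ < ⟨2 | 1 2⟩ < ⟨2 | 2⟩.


Σ has 24 primitive collections:

  P = {1,9}:  v_{1} + v_{9} = 0  ⇒ sig = ⟨2 | 0⟩
  P = {3,8}:  v_{3} + v_{8} = 0  ⇒ sig = ⟨2 | 0⟩
  P = {4,6}:  v_{4} + v_{6} = 0  ⇒ sig = ⟨2 | 0⟩
  P = {0,3}:  v_{0} + v_{3} = v_{4}  ⇒ sig = ⟨2 | 1⟩
  P = {0,6}:  v_{0} + v_{6} = v_{8}  ⇒ sig = ⟨2 | 1⟩
  P = {4,8}:  v_{4} + v_{8} = v_{0}  ⇒ sig = ⟨2 | 1⟩
  P = {1,5}:  v_{1} + v_{5} = v_{0} + v_{8}  ⇒ sig = ⟨2 | 1 1⟩
  P = {1,7}:  v_{1} + v_{7} = v_{0} + v_{4}  ⇒ sig = ⟨2 | 1 1⟩
  P = {2,6}:  v_{2} + v_{6} = v_{0} + v_{1}  ⇒ sig = ⟨2 | 1 1⟩
  P = {2,9}:  v_{2} + v_{9} = v_{0} + v_{4}  ⇒ sig = ⟨2 | 1 1⟩
  P = {3,5}:  v_{3} + v_{5} = v_{0} + v_{9}  ⇒ sig = ⟨2 | 1 1⟩
  P = {6,7}:  v_{6} + v_{7} = v_{0} + v_{9}  ⇒ sig = ⟨2 | 1 1⟩
  P = {2,3}:  v_{2} + v_{3} = v_{1} + 2·v_{4}  ⇒ sig = ⟨2 | 1 2⟩
  P = {2,8}:  v_{2} + v_{8} = 2·v_{0} + v_{1}  ⇒ sig = ⟨2 | 1 2⟩
  P = {3,7}:  v_{3} + v_{7} = 2·v_{4} + v_{9}  ⇒ sig = ⟨2 | 1 2⟩
  P = {4,5}:  v_{4} + v_{5} = 2·v_{0} + v_{9}  ⇒ sig = ⟨2 | 1 2⟩
  P = {5,6}:  v_{5} + v_{6} = 2·v_{8} + v_{9}  ⇒ sig = ⟨2 | 1 2⟩
  P = {7,8}:  v_{7} + v_{8} = 2·v_{0} + v_{9}  ⇒ sig = ⟨2 | 1 2⟩
  P = {2,7}:  v_{2} + v_{7} = 2·v_{0} + 2·v_{4}  ⇒ sig = ⟨2 | 2 2⟩
  P = {5,7}:  v_{5} + v_{7} = 3·v_{0} + 2·v_{9}  ⇒ sig = ⟨2 | 2 3⟩
  P = {2,5}:  v_{2} + v_{5} = 3·v_{0}  ⇒ sig = ⟨2 | 3⟩
  P = {0,1,4}:  v_{0} + v_{1} + v_{4} = v_{2}  ⇒ sig = ⟨3 | 1⟩
  P = {0,4,9}:  v_{0} + v_{4} + v_{9} = v_{7}  ⇒ sig = ⟨3 | 1⟩
  P = {0,8,9}:  v_{0} + v_{8} + v_{9} = v_{5}  ⇒ sig = ⟨3 | 1⟩

Sorted signature multiset PRS(X):
[⟨2 | 0⟩, ⟨2 | 0⟩, ⟨2 | 0⟩, ⟨2 | 1⟩, ⟨2 | 1⟩, ⟨2 | 1⟩, ⟨2 | 1 1⟩, ⟨2 | 1 1⟩, ⟨2 | 1 1⟩, ⟨2 | 1 1⟩, ⟨2 | 1 1⟩, ⟨2 | 1 1⟩, ⟨2 | 1 2⟩, ⟨2 | 1 2⟩, ⟨2 | 1 2⟩, ⟨2 | 1 2⟩, ⟨2 | 1 2⟩, ⟨2 | 1 2⟩, ⟨2 | 2 2⟩, ⟨2 | 2 3⟩, ⟨2 | 3⟩, ⟨3 | 1⟩, ⟨3 | 1⟩, ⟨3 | 1⟩]


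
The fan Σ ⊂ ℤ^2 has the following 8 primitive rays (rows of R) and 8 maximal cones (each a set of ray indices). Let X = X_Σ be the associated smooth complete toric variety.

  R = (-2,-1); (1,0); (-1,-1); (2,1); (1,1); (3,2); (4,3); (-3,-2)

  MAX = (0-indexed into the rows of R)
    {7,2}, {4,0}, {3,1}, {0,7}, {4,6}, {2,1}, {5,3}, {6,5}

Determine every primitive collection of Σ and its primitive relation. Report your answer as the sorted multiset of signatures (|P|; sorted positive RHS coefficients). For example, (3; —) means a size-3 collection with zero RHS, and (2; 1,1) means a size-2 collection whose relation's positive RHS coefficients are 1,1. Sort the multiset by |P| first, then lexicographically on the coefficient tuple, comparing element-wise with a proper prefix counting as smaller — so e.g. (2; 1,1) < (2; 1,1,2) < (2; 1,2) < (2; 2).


Minimal non-faces — 20 found among 8 rays, 8 max cones:

  P = {0,3}:  v_{0} + v_{3} = 0 ; sig = (2; —)
  P = {2,4}:  v_{2} + v_{4} = 0 ; sig = (2; —)
  P = {5,7}:  v_{5} + v_{7} = 0 ; sig = (2; —)
  P = {0,1}:  v_{0} + v_{1} = v_{2} ; sig = (2; 1)
  P = {0,2}:  v_{0} + v_{2} = v_{7} ; sig = (2; 1)
  P = {0,5}:  v_{0} + v_{5} = v_{4} ; sig = (2; 1)
  P = {1,4}:  v_{1} + v_{4} = v_{3} ; sig = (2; 1)
  P = {2,3}:  v_{2} + v_{3} = v_{1} ; sig = (2; 1)
  P = {2,5}:  v_{2} + v_{5} = v_{3} ; sig = (2; 1)
  P = {2,6}:  v_{2} + v_{6} = v_{5} ; sig = (2; 1)
  P = {3,4}:  v_{3} + v_{4} = v_{5} ; sig = (2; 1)
  P = {3,7}:  v_{3} + v_{7} = v_{2} ; sig = (2; 1)
  P = {4,5}:  v_{4} + v_{5} = v_{6} ; sig = (2; 1)
  P = {4,7}:  v_{4} + v_{7} = v_{0} ; sig = (2; 1)
  P = {6,7}:  v_{6} + v_{7} = v_{4} ; sig = (2; 1)
  P = {1,6}:  v_{1} + v_{6} = v_{3} + v_{5} ; sig = (2; 1,1)
  P = {0,6}:  v_{0} + v_{6} = 2·v_{4} ; sig = (2; 2)
  P = {1,5}:  v_{1} + v_{5} = 2·v_{3} ; sig = (2; 2)
  P = {1,7}:  v_{1} + v_{7} = 2·v_{2} ; sig = (2; 2)
  P = {3,6}:  v_{3} + v_{6} = 2·v_{5} ; sig = (2; 2)

so the primitive-relation signature multiset is
[(2; —), (2; —), (2; —), (2; 1), (2; 1), (2; 1), (2; 1), (2; 1), (2; 1), (2; 1), (2; 1), (2; 1), (2; 1), (2; 1), (2; 1), (2; 1,1), (2; 2), (2; 2), (2; 2), (2; 2)]


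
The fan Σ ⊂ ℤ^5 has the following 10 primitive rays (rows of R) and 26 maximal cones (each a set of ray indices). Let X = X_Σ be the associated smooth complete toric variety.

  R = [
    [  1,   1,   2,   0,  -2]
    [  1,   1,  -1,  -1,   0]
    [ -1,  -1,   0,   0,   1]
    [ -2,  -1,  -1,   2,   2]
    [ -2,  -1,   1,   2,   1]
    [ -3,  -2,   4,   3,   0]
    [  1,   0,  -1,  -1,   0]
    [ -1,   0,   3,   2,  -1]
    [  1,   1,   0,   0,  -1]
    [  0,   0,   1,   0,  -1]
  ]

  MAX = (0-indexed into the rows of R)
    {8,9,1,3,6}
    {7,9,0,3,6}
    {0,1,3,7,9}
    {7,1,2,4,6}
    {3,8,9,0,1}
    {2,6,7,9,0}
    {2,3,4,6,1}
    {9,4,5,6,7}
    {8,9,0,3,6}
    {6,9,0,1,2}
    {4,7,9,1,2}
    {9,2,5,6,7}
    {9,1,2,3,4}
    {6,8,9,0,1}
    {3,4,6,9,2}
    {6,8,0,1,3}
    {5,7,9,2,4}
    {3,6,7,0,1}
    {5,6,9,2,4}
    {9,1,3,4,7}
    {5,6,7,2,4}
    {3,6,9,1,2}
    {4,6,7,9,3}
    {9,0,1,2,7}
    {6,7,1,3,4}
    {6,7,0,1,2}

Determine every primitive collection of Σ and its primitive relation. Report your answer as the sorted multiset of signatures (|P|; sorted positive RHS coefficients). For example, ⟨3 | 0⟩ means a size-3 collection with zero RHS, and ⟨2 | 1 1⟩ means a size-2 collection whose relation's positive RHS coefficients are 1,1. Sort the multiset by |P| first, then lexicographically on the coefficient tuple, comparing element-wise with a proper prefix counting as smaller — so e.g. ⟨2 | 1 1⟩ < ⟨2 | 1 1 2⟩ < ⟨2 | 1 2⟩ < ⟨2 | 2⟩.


14 minimal non-faces of Δ(Σ) (on 10 rays):

  P={2,8}:  v_{2} + v_{8} = 0 ; sig = ⟨2 | 0⟩
  P={0,4}:  v_{0} + v_{4} = v_{7} ; sig = ⟨2 | 1⟩
  P={1,5}:  v_{1} + v_{5} = v_{2} + v_{7} ; sig = ⟨2 | 1 1⟩
  P={4,8}:  v_{4} + v_{8} = v_{0} + v_{3} ; sig = ⟨2 | 1 1⟩
  P={5,8}:  v_{5} + v_{8} = v_{4} + v_{6} + v_{7} + v_{9} ; sig = ⟨2 | 1 1 1 1⟩
  P={0,5}:  v_{0} + v_{5} = v_{2} + v_{6} + 2·v_{7} + v_{9} ; sig = ⟨2 | 1 1 1 2⟩
  P={3,5}:  v_{3} + v_{5} = 3·v_{4} + v_{6} + v_{9} ; sig = ⟨2 | 1 1 3⟩
  P={7,8}:  v_{7} + v_{8} = 2·v_{0} + v_{3} ; sig = ⟨2 | 1 2⟩
  P={0,2,3}:  v_{0} + v_{2} + v_{3} = v_{4} ; sig = ⟨3 | 1⟩
  P={2,3,7}:  v_{2} + v_{3} + v_{7} = 2·v_{4} ; sig = ⟨3 | 2⟩
  P={1,4,6,9}:  v_{1} + v_{4} + v_{6} + v_{9} = 0 ; sig = ⟨4 | 0⟩
  P={1,6,7,9}:  v_{1} + v_{6} + v_{7} + v_{9} = v_{0} ; sig = ⟨4 | 1⟩
  P={0,1,3,6,9}:  v_{0} + v_{1} + v_{3} + v_{6} + v_{9} = v_{8} ; sig = ⟨5 | 1⟩
  P={2,4,6,7,9}:  v_{2} + v_{4} + v_{6} + v_{7} + v_{9} = v_{5} ; sig = ⟨5 | 1⟩

Hence PRS(X_Σ) =
[⟨2 | 0⟩, ⟨2 | 1⟩, ⟨2 | 1 1⟩, ⟨2 | 1 1⟩, ⟨2 | 1 1 1 1⟩, ⟨2 | 1 1 1 2⟩, ⟨2 | 1 1 3⟩, ⟨2 | 1 2⟩, ⟨3 | 1⟩, ⟨3 | 2⟩, ⟨4 | 0⟩, ⟨4 | 1⟩, ⟨5 | 1⟩, ⟨5 | 1⟩]


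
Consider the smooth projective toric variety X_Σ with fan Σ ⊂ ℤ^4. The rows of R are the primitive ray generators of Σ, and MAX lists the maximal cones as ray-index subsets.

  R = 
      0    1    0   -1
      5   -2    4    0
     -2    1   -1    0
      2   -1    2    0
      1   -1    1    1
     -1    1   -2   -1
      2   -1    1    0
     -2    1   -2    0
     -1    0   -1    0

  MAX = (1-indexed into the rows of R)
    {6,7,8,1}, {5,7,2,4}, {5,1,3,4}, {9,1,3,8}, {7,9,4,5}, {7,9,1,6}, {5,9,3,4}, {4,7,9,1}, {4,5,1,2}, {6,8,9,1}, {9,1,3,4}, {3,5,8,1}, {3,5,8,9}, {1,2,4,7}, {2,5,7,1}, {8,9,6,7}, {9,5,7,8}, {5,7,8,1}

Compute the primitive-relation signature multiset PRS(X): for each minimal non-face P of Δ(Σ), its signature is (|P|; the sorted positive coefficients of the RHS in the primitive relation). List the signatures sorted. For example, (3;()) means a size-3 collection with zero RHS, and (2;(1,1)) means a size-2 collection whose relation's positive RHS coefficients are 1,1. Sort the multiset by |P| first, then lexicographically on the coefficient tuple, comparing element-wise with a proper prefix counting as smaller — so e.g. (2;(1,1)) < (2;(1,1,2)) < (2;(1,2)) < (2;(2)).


12 collections generate NE(X_Σ); each relation:

  • {3,7}:  v_{3} + v_{7} = 0  →  sig = (2;())
  • {4,8}:  v_{4} + v_{8} = 0  →  sig = (2;())
  • {2,9}:  v_{2} + v_{9} = v_{4} + v_{7}  →  sig = (2;(1,1))
  • {5,6}:  v_{5} + v_{6} = v_{7} + v_{8}  →  sig = (2;(1,1))
  • {2,3}:  v_{2} + v_{3} = v_{1} + v_{4} + v_{5}  →  sig = (2;(1,1,1))
  • {2,8}:  v_{2} + v_{8} = v_{1} + v_{5} + v_{7}  →  sig = (2;(1,1,1))
  • {3,6}:  v_{3} + v_{6} = v_{1} + v_{8} + v_{9}  →  sig = (2;(1,1,1))
  • {4,6}:  v_{4} + v_{6} = v_{1} + v_{7} + v_{9}  →  sig = (2;(1,1,1))
  • {2,6}:  v_{2} + v_{6} = v_{1} + 2·v_{7}  →  sig = (2;(1,2))
  • {1,5,9}:  v_{1} + v_{5} + v_{9} = 0  →  sig = (3;())
  • {1,4,5,7}:  v_{1} + v_{4} + v_{5} + v_{7} = v_{2}  →  sig = (4;(1))
  • {1,7,8,9}:  v_{1} + v_{7} + v_{8} + v_{9} = v_{6}  →  sig = (4;(1))

Hence PRS(X_Σ) =
    |P|=2: 9 collections, coeffs (), (), (1,1), (1,1), (1,1,1), (1,1,1), (1,1,1), (1,1,1), (1,2)
    |P|=3: 1 collection, coeffs ()
    |P|=4: 2 collections, coeffs (1), (1)


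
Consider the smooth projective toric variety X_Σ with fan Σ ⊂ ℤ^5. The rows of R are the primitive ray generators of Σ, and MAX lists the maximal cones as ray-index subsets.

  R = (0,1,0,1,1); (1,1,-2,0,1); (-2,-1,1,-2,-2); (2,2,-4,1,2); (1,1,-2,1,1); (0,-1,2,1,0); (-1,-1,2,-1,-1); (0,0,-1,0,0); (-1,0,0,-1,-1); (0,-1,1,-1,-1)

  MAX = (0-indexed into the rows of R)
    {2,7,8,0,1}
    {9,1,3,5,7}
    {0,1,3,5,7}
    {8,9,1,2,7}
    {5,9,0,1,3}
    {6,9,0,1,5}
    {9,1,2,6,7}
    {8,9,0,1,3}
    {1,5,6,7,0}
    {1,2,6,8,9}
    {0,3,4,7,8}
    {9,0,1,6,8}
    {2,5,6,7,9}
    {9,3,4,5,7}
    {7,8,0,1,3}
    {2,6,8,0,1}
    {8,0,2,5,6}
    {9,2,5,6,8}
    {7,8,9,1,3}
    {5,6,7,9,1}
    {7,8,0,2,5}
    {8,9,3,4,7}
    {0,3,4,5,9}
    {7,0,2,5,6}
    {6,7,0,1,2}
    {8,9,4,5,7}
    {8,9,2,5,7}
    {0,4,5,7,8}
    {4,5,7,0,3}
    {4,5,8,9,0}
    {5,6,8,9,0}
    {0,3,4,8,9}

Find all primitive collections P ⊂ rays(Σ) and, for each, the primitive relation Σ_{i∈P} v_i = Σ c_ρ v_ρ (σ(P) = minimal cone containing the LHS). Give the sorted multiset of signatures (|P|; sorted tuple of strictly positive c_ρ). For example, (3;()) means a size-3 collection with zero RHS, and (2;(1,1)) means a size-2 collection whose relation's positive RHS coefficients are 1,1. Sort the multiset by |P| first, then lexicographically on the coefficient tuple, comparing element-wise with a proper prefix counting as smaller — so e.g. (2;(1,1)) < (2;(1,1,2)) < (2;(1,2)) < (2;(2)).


The 11 primitive collections of Σ (r=10, n=5):

  {4,6}:  v_{4} + v_{6} = 0  →  sig = (2;())
  {1,4}:  v_{1} + v_{4} = v_{3}  →  sig = (2;(1))
  {3,6}:  v_{3} + v_{6} = v_{1}  →  sig = (2;(1))
  {2,4}:  v_{2} + v_{4} = v_{7} + v_{8}  →  sig = (2;(1,1))
  {2,3}:  v_{2} + v_{3} = v_{1} + v_{7} + v_{8}  →  sig = (2;(1,1,1))
  {0,7,9}:  v_{0} + v_{7} + v_{9} = 0  →  sig = (3;())
  {1,5,8}:  v_{1} + v_{5} + v_{8} = 0  →  sig = (3;())
  {3,5,8}:  v_{3} + v_{5} + v_{8} = v_{4}  →  sig = (3;(1))
  {6,7,8}:  v_{6} + v_{7} + v_{8} = v_{2}  →  sig = (3;(1))
  {0,2,9}:  v_{0} + v_{2} + v_{9} = v_{6} + v_{8}  →  sig = (3;(1,1))
  {1,2,5}:  v_{1} + v_{2} + v_{5} = v_{6} + v_{7}  →  sig = (3;(1,1))

so the primitive-relation signature multiset is
[(2;()), (2;(1)), (2;(1)), (2;(1,1)), (2;(1,1,1)), (3;()), (3;()), (3;(1)), (3;(1)), (3;(1,1)), (3;(1,1))]


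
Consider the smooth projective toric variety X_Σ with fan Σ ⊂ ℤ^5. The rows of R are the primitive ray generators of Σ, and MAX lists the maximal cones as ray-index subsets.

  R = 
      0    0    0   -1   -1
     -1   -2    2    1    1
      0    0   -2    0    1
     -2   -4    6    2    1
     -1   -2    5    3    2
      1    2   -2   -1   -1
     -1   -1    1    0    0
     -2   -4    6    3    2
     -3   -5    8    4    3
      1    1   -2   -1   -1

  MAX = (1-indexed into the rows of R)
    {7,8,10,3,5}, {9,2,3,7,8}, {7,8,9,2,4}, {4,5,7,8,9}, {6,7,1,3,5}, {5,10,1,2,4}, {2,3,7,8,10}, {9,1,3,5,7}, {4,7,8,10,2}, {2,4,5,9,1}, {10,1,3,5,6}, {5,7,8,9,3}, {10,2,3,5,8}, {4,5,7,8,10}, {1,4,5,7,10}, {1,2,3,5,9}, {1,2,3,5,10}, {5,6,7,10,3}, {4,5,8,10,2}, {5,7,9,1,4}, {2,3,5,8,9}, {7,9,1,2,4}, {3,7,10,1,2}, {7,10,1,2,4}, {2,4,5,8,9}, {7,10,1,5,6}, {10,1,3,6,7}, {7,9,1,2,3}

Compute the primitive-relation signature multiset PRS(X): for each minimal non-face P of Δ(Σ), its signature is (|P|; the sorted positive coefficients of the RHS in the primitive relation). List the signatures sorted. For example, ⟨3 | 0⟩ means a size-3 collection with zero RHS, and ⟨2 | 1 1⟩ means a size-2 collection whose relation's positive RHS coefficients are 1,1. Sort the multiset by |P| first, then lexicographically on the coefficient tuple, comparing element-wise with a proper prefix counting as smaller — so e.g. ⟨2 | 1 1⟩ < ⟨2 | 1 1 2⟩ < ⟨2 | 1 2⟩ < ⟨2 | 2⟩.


|primitive collections| = 9. Relations:

  P = {2,6}:  v_{2} + v_{6} = 0 — sig = ⟨2 | 0⟩
  P = {1,8}:  v_{1} + v_{8} = v_{4} — sig = ⟨2 | 1⟩
  P = {9,10}:  v_{9} + v_{10} = v_{8} — sig = ⟨2 | 1⟩
  P = {6,9}:  v_{6} + v_{9} = v_{5} + v_{7} — sig = ⟨2 | 1 1⟩
  P = {6,8}:  v_{6} + v_{8} = v_{5} + v_{7} + v_{10} — sig = ⟨2 | 1 1 1⟩
  P = {4,6}:  v_{4} + v_{6} = v_{1} + v_{5} + v_{7} + v_{10} — sig = ⟨2 | 1 1 1 1⟩
  P = {3,4}:  v_{3} + v_{4} = 2·v_{2} — sig = ⟨2 | 2⟩
  P = {2,5,7}:  v_{2} + v_{5} + v_{7} = v_{9} — sig = ⟨3 | 1⟩
  P = {1,3,5,7,10}:  v_{1} + v_{3} + v_{5} + v_{7} + v_{10} = v_{2} — sig = ⟨5 | 1⟩

Hence PRS(X_Σ) =
    |P|=2: 7 collections, coeffs (), (1), (1), (1,1), (1,1,1), (1,1,1,1), (2)
    |P|=3: 1 collection, coeffs (1)
    |P|=5: 1 collection, coeffs (1)


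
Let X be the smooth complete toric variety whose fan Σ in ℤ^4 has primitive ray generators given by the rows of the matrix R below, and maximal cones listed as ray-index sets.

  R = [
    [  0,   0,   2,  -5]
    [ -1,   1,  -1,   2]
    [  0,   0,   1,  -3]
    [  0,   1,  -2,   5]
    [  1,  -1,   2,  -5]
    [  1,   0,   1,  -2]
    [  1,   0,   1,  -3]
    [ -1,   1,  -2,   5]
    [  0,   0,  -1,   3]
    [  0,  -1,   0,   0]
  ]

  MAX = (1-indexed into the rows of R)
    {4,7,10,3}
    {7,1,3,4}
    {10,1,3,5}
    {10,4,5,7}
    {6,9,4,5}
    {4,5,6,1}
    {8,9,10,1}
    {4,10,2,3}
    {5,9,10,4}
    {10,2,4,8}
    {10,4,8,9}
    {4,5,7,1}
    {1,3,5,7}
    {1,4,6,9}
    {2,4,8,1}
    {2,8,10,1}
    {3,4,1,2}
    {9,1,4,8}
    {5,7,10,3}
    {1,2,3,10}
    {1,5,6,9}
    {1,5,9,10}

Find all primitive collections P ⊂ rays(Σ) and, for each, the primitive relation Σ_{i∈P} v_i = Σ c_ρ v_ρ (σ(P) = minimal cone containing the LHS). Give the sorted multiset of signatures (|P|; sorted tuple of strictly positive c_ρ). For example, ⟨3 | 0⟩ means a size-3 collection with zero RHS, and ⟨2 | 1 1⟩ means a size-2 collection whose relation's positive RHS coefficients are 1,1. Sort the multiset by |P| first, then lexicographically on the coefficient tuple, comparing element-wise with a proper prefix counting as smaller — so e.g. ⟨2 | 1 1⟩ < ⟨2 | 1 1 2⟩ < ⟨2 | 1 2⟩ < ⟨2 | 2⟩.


Primitive collections (17):

  P={3,9}:  v_{3} + v_{9} = 0 — sig = ⟨2 | 0⟩
  P={5,8}:  v_{5} + v_{8} = 0 — sig = ⟨2 | 0⟩
  P={2,5}:  v_{2} + v_{5} = v_{3} — sig = ⟨2 | 1⟩
  P={2,9}:  v_{2} + v_{9} = v_{8} — sig = ⟨2 | 1⟩
  P={3,8}:  v_{3} + v_{8} = v_{2} — sig = ⟨2 | 1⟩
  P={2,6}:  v_{2} + v_{6} = v_{1} + v_{4} — sig = ⟨2 | 1 1⟩
  P={6,10}:  v_{6} + v_{10} = v_{5} + v_{9} — sig = ⟨2 | 1 1⟩
  P={7,8}:  v_{7} + v_{8} = v_{3} + v_{4} — sig = ⟨2 | 1 1⟩
  P={7,9}:  v_{7} + v_{9} = v_{4} + v_{5} — sig = ⟨2 | 1 1⟩
  P={3,6}:  v_{3} + v_{6} = v_{1} + v_{4} + v_{5} — sig = ⟨2 | 1 1 1⟩
  P={6,8}:  v_{6} + v_{8} = v_{1} + v_{4} + v_{9} — sig = ⟨2 | 1 1 1⟩
  P={2,7}:  v_{2} + v_{7} = 2·v_{3} + v_{4} — sig = ⟨2 | 1 2⟩
  P={6,7}:  v_{6} + v_{7} = v_{1} + 2·v_{4} + 2·v_{5} — sig = ⟨2 | 1 2 2⟩
  P={1,4,10}:  v_{1} + v_{4} + v_{10} = 0 — sig = ⟨3 | 0⟩
  P={3,4,5}:  v_{3} + v_{4} + v_{5} = v_{7} — sig = ⟨3 | 1⟩
  P={1,7,10}:  v_{1} + v_{7} + v_{10} = v_{3} + v_{5} — sig = ⟨3 | 1 1⟩
  P={1,4,5,9}:  v_{1} + v_{4} + v_{5} + v_{9} = v_{6} — sig = ⟨4 | 1⟩

Sorted signature multiset PRS(X):
    |P|=2: 13 collections, coeffs (), (), (1), (1), (1), (1,1), (1,1), (1,1), (1,1), (1,1,1), (1,1,1), (1,2), (1,2,2)
    |P|=3: 3 collections, coeffs (), (1), (1,1)
    |P|=4: 1 collection, coeffs (1)


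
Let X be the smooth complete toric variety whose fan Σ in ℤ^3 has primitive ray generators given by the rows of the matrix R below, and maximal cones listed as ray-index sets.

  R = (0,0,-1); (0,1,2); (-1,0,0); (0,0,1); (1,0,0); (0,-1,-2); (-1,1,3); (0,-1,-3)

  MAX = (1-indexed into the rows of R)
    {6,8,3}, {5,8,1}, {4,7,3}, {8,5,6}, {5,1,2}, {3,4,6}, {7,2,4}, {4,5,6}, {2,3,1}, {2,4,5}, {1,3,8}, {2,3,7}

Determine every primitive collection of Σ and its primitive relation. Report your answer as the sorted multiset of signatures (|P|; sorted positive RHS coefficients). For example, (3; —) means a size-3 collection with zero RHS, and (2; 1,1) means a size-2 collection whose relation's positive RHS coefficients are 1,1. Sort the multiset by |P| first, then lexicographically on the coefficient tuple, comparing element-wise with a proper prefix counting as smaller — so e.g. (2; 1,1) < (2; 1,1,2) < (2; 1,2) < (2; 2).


Primitive collections (11):

  • {1,4}:  v_{1} + v_{4} = 0  so sig = (2; —)
  • {2,6}:  v_{2} + v_{6} = 0  so sig = (2; —)
  • {3,5}:  v_{3} + v_{5} = 0  so sig = (2; —)
  • {1,6}:  v_{1} + v_{6} = v_{8}  so sig = (2; 1)
  • {2,8}:  v_{2} + v_{8} = v_{1}  so sig = (2; 1)
  • {4,8}:  v_{4} + v_{8} = v_{6}  so sig = (2; 1)
  • {7,8}:  v_{7} + v_{8} = v_{3}  so sig = (2; 1)
  • {1,7}:  v_{1} + v_{7} = v_{2} + v_{3}  so sig = (2; 1,1)
  • {5,7}:  v_{5} + v_{7} = v_{2} + v_{4}  so sig = (2; 1,1)
  • {6,7}:  v_{6} + v_{7} = v_{3} + v_{4}  so sig = (2; 1,1)
  • {2,3,4}:  v_{2} + v_{3} + v_{4} = v_{7}  so sig = (3; 1)

Hence PRS(X_Σ) =
[(2; —), (2; —), (2; —), (2; 1), (2; 1), (2; 1), (2; 1), (2; 1,1), (2; 1,1), (2; 1,1), (3; 1)]


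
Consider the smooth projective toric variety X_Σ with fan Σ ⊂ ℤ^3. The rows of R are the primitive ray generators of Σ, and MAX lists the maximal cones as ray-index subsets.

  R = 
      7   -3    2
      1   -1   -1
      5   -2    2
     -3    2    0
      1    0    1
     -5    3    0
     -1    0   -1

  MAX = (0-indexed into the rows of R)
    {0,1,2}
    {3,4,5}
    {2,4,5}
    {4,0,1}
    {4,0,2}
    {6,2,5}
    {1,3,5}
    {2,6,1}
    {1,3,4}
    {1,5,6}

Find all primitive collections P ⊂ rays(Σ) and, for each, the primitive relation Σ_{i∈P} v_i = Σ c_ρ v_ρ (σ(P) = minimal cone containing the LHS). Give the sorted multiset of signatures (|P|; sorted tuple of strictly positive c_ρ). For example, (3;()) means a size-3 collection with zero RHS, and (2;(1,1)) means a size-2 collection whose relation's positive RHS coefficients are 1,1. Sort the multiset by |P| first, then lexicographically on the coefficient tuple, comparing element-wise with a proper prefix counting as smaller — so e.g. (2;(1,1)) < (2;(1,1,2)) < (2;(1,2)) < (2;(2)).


9 collections generate NE(X_Σ); each relation:

  {4,6}:  v_{4} + v_{6} = 0  ⟹  sig = (2;())
  {0,6}:  v_{0} + v_{6} = v_{1} + v_{2}  ⟹  sig = (2;(1,1))
  {3,6}:  v_{3} + v_{6} = v_{1} + v_{5}  ⟹  sig = (2;(1,1))
  {0,3}:  v_{0} + v_{3} = v_{1} + 3·v_{4}  ⟹  sig = (2;(1,3))
  {0,5}:  v_{0} + v_{5} = 2·v_{4}  ⟹  sig = (2;(2))
  {2,3}:  v_{2} + v_{3} = 2·v_{4}  ⟹  sig = (2;(2))
  {1,2,4}:  v_{1} + v_{2} + v_{4} = v_{0}  ⟹  sig = (3;(1))
  {1,2,5}:  v_{1} + v_{2} + v_{5} = v_{4}  ⟹  sig = (3;(1))
  {1,4,5}:  v_{1} + v_{4} + v_{5} = v_{3}  ⟹  sig = (3;(1))

so the primitive-relation signature multiset is
    (2;())
    (2;(1,1))
    (2;(1,1))
    (2;(1,3))
    (2;(2))
    (2;(2))
    (3;(1))
    (3;(1))
    (3;(1))


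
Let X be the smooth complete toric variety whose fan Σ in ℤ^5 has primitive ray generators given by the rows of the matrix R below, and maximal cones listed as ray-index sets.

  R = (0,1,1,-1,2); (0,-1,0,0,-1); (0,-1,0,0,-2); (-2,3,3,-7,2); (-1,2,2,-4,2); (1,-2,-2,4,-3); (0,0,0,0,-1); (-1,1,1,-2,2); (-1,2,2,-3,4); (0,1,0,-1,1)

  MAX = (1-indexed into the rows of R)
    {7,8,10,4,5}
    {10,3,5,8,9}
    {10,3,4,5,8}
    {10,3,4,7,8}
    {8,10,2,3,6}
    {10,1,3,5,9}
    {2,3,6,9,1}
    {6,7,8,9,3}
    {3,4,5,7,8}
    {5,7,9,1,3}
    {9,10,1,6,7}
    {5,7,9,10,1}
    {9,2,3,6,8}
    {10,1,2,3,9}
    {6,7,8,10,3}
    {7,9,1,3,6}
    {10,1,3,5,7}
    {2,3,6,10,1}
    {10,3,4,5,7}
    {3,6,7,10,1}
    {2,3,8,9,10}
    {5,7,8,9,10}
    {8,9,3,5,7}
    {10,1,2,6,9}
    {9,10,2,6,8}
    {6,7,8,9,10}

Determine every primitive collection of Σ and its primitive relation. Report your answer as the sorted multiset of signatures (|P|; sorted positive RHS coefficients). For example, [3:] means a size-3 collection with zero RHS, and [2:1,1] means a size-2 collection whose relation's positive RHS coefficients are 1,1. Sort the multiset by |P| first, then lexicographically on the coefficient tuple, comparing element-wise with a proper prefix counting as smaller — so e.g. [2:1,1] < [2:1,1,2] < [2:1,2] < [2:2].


11 collections generate NE(X_Σ); each relation:

  {1,8}:  v_{1} + v_{8} = v_{9}  →  sig = [2:1]
  {2,7}:  v_{2} + v_{7} = v_{3}  →  sig = [2:1]
  {5,6}:  v_{5} + v_{6} = v_{7}  →  sig = [2:1]
  {2,4}:  v_{2} + v_{4} = 2·v_{3} + v_{5} + v_{8} + v_{10}  →  sig = [2:1,1,1,2]
  {4,6}:  v_{4} + v_{6} = v_{3} + 2·v_{7} + v_{8} + v_{10}  →  sig = [2:1,1,1,2]
  {2,5}:  v_{2} + v_{5} = 2·v_{3} + v_{9} + v_{10}  →  sig = [2:1,1,2]
  {4,9}:  v_{4} + v_{9} = 2·v_{5} + v_{8}  →  sig = [2:1,2]
  {1,4}:  v_{1} + v_{4} = 2·v_{5}  →  sig = [2:2]
  {3,6,9,10}:  v_{3} + v_{6} + v_{9} + v_{10} = 0  →  sig = [4:]
  {3,7,9,10}:  v_{3} + v_{7} + v_{9} + v_{10} = v_{5}  →  sig = [4:1]
  {3,5,7,8,10}:  v_{3} + v_{5} + v_{7} + v_{8} + v_{10} = v_{4}  →  sig = [5:1]

Signatures (|P|; sorted positive RHS coefficients), sorted:
[[2:1], [2:1], [2:1], [2:1,1,1,2], [2:1,1,1,2], [2:1,1,2], [2:1,2], [2:2], [4:], [4:1], [5:1]]


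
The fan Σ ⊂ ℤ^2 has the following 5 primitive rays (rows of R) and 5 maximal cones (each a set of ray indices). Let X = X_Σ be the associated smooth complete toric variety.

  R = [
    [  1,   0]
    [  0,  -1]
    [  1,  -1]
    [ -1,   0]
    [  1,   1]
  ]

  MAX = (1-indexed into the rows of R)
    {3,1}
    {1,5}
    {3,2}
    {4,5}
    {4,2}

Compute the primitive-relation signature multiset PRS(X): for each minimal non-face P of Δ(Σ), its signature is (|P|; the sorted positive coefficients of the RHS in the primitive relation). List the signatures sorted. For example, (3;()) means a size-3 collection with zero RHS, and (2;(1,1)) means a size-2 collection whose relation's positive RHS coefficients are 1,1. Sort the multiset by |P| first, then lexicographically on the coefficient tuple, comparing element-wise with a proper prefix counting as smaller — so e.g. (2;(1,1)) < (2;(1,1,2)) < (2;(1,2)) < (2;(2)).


Δ(Σ) — 5 vertices, 5 min non-faces:

  P={1,4}:  v_{1} + v_{4} = 0  so sig = (2;())
  P={1,2}:  v_{1} + v_{2} = v_{3}  so sig = (2;(1))
  P={2,5}:  v_{2} + v_{5} = v_{1}  so sig = (2;(1))
  P={3,4}:  v_{3} + v_{4} = v_{2}  so sig = (2;(1))
  P={3,5}:  v_{3} + v_{5} = 2·v_{1}  so sig = (2;(2))

so the primitive-relation signature multiset is
    |P|=2: 5 collections, coeffs (), (1), (1), (1), (2)


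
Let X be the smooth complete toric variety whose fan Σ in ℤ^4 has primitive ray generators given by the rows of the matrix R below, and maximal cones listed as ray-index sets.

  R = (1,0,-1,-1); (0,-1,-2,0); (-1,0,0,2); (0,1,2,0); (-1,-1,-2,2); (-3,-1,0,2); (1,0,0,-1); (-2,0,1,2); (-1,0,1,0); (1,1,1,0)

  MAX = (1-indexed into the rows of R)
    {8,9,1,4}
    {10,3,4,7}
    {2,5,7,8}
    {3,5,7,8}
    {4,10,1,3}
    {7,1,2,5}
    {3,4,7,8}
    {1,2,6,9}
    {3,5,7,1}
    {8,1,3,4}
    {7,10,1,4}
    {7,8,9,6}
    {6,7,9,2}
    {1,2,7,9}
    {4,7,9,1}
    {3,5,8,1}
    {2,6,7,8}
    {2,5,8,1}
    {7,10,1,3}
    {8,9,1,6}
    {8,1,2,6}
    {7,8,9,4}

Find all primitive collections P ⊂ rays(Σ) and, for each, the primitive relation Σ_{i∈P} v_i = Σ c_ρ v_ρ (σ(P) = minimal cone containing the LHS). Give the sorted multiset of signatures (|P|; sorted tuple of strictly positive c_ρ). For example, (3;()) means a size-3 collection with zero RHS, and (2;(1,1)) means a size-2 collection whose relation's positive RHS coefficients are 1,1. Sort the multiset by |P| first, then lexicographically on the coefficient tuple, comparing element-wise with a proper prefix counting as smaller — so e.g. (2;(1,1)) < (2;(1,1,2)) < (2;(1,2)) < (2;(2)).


Σ has 17 primitive collections:

  {2,4}:  v_{2} + v_{4} = 0  so sig = (2;())
  {2,3}:  v_{2} + v_{3} = v_{5}  so sig = (2;(1))
  {3,9}:  v_{3} + v_{9} = v_{8}  so sig = (2;(1))
  {4,5}:  v_{4} + v_{5} = v_{3}  so sig = (2;(1))
  {6,10}:  v_{6} + v_{10} = v_{8}  so sig = (2;(1))
  {9,10}:  v_{9} + v_{10} = v_{4}  so sig = (2;(1))
  {4,6}:  v_{4} + v_{6} = v_{8} + v_{9}  so sig = (2;(1,1))
  {5,9}:  v_{5} + v_{9} = v_{2} + v_{8}  so sig = (2;(1,1))
  {8,10}:  v_{8} + v_{10} = v_{3} + v_{4}  so sig = (2;(1,1))
  {2,10}:  v_{2} + v_{10} = v_{1} + v_{3} + v_{7}  so sig = (2;(1,1,1))
  {5,10}:  v_{5} + v_{10} = v_{1} + 2·v_{3} + v_{7}  so sig = (2;(1,1,2))
  {3,6}:  v_{3} + v_{6} = v_{2} + 2·v_{8}  so sig = (2;(1,2))
  {5,6}:  v_{5} + v_{6} = 2·v_{2} + 2·v_{8}  so sig = (2;(2,2))
  {1,7,8}:  v_{1} + v_{7} + v_{8} = 0  so sig = (3;())
  {2,8,9}:  v_{2} + v_{8} + v_{9} = v_{6}  so sig = (3;(1))
  {1,6,7}:  v_{1} + v_{6} + v_{7} = v_{2} + v_{9}  so sig = (3;(1,1))
  {1,3,4,7}:  v_{1} + v_{3} + v_{4} + v_{7} = v_{10}  so sig = (4;(1))

Sorted signature multiset PRS(X):
{ (2;()),  (2;(1)) ×5,  (2;(1,1)) ×3,  (2;(1,1,1)),  (2;(1,1,2)),  (2;(1,2)),  (2;(2,2)),  (3;()),  (3;(1)),  (3;(1,1)),  (4;(1)) }


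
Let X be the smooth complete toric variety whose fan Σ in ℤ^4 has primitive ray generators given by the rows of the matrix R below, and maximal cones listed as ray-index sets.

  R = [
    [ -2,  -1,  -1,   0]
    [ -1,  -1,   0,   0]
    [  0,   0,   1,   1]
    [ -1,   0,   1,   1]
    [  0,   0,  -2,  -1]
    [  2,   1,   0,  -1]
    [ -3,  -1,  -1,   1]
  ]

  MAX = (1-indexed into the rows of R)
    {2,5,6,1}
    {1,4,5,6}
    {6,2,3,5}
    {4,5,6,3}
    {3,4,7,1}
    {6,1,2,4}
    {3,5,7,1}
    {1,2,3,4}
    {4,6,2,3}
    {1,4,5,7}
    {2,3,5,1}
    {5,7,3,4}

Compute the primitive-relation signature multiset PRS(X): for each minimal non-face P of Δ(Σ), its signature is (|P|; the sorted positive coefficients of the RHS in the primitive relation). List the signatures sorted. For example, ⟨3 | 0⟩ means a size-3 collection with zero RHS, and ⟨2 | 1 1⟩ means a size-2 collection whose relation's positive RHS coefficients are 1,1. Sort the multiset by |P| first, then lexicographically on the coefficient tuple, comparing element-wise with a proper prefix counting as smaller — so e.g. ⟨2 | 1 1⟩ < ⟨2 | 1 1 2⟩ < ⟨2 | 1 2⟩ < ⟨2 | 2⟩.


Minimal non-faces — 5 found among 7 rays, 12 max cones:

  P={6,7}:  v_{6} + v_{7} = v_{4} + v_{5}  ⇒ sig = ⟨2 | 1 1⟩
  P={2,7}:  v_{2} + v_{7} = 2·v_{1} + v_{3}  ⇒ sig = ⟨2 | 1 2⟩
  P={1,3,6}:  v_{1} + v_{3} + v_{6} = 0  ⇒ sig = ⟨3 | 0⟩
  P={2,4,5}:  v_{2} + v_{4} + v_{5} = v_{1}  ⇒ sig = ⟨3 | 1⟩
  P={1,3,4,5}:  v_{1} + v_{3} + v_{4} + v_{5} = v_{7}  ⇒ sig = ⟨4 | 1⟩

Signatures (|P|; sorted positive RHS coefficients), sorted:
    |P|=2: 2 collections, coeffs (1,1), (1,2)
    |P|=3: 2 collections, coeffs (), (1)
    |P|=4: 1 collection, coeffs (1)


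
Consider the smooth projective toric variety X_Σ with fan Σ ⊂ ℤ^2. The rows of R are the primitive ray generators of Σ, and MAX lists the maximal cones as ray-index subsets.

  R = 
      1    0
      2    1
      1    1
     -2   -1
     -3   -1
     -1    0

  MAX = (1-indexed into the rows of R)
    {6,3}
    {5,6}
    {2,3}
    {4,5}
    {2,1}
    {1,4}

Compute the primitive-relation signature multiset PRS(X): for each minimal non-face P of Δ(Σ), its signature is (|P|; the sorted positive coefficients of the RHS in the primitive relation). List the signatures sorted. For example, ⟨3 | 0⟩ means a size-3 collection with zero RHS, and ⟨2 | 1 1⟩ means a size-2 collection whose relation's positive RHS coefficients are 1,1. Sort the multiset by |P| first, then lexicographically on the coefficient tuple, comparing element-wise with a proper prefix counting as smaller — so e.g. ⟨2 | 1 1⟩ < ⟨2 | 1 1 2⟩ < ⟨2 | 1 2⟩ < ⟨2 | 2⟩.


Σ has 9 primitive collections:

  P = {1,6}:  v_{1} + v_{6} = 0  ⇒ sig = ⟨2 | 0⟩
  P = {2,4}:  v_{2} + v_{4} = 0  ⇒ sig = ⟨2 | 0⟩
  P = {1,3}:  v_{1} + v_{3} = v_{2}  ⇒ sig = ⟨2 | 1⟩
  P = {1,5}:  v_{1} + v_{5} = v_{4}  ⇒ sig = ⟨2 | 1⟩
  P = {2,5}:  v_{2} + v_{5} = v_{6}  ⇒ sig = ⟨2 | 1⟩
  P = {2,6}:  v_{2} + v_{6} = v_{3}  ⇒ sig = ⟨2 | 1⟩
  P = {3,4}:  v_{3} + v_{4} = v_{6}  ⇒ sig = ⟨2 | 1⟩
  P = {4,6}:  v_{4} + v_{6} = v_{5}  ⇒ sig = ⟨2 | 1⟩
  P = {3,5}:  v_{3} + v_{5} = 2·v_{6}  ⇒ sig = ⟨2 | 2⟩

so the primitive-relation signature multiset is
{ ⟨2 | 0⟩ ×2,  ⟨2 | 1⟩ ×6,  ⟨2 | 2⟩ }


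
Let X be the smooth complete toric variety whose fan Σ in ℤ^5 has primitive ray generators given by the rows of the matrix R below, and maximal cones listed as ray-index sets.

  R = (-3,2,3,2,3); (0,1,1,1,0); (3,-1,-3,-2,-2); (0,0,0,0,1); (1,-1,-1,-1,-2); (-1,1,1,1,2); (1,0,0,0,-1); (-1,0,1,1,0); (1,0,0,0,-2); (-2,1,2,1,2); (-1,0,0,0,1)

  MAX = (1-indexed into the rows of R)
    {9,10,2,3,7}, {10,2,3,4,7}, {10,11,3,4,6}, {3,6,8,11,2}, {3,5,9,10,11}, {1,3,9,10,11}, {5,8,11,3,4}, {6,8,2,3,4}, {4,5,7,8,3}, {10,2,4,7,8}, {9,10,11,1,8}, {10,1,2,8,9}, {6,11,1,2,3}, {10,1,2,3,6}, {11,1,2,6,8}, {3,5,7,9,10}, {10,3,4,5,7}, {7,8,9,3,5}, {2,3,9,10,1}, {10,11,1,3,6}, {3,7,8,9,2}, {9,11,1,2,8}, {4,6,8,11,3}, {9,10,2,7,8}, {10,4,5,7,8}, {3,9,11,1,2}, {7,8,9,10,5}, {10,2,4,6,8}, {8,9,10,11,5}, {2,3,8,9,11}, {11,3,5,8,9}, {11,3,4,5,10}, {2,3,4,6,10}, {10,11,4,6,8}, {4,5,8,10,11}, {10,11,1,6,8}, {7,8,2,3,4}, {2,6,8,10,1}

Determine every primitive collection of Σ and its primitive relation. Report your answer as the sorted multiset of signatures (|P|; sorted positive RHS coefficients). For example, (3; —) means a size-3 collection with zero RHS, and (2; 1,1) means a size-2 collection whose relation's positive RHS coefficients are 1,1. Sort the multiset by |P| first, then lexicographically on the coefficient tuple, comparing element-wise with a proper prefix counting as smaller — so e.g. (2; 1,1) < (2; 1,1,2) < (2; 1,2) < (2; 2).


13 collections generate NE(X_Σ); each relation:

  P = {5,6}:  v_{5} + v_{6} = 0  so sig = (2; —)
  P = {7,11}:  v_{7} + v_{11} = 0  so sig = (2; —)
  P = {2,5}:  v_{2} + v_{5} = v_{9}  so sig = (2; 1)
  P = {4,9}:  v_{4} + v_{9} = v_{7}  so sig = (2; 1)
  P = {6,9}:  v_{6} + v_{9} = v_{2}  so sig = (2; 1)
  P = {1,4}:  v_{1} + v_{4} = v_{6} + v_{10}  so sig = (2; 1,1)
  P = {1,7}:  v_{1} + v_{7} = v_{2} + v_{10}  so sig = (2; 1,1)
  P = {6,7}:  v_{6} + v_{7} = v_{2} + v_{4}  so sig = (2; 1,1)
  P = {1,5}:  v_{1} + v_{5} = v_{9} + v_{10} + v_{11}  so sig = (2; 1,1,1)
  P = {3,8,10}:  v_{3} + v_{8} + v_{10} = 0  so sig = (3; —)
  P = {2,4,11}:  v_{2} + v_{4} + v_{11} = v_{6}  so sig = (3; 1)
  P = {2,10,11}:  v_{2} + v_{10} + v_{11} = v_{1}  so sig = (3; 1)
  P = {1,3,8}:  v_{1} + v_{3} + v_{8} = v_{2} + v_{11}  so sig = (3; 1,1)

Signatures (|P|; sorted positive RHS coefficients), sorted:
{ (2; —) ×2,  (2; 1) ×3,  (2; 1,1) ×3,  (2; 1,1,1),  (3; —),  (3; 1) ×2,  (3; 1,1) }


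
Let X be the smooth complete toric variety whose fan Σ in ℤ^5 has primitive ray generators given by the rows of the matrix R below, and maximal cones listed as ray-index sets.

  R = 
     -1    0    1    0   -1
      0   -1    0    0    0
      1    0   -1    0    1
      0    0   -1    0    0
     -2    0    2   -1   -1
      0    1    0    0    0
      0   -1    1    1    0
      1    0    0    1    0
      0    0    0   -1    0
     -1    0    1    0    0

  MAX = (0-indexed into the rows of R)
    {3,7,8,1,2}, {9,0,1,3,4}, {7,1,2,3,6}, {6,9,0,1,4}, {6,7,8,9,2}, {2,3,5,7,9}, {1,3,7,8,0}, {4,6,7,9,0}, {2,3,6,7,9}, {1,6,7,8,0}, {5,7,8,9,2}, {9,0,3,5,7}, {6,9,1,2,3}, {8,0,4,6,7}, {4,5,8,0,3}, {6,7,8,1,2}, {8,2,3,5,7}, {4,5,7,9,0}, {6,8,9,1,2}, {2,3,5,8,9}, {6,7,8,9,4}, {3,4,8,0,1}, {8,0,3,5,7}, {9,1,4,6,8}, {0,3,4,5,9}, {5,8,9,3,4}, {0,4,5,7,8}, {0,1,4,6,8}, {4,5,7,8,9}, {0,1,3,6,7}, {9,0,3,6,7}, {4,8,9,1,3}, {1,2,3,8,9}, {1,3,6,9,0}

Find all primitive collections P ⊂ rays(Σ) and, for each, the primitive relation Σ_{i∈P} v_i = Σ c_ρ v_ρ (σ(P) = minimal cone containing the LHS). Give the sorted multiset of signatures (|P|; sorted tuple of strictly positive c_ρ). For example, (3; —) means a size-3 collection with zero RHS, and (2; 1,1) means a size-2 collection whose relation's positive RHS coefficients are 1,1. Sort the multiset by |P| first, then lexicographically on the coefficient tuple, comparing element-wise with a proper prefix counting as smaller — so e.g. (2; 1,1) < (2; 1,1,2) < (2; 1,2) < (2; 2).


Primitive collections (11):

  P = {0,2}:  v_{0} + v_{2} = 0  so sig = (2; —)
  P = {1,5}:  v_{1} + v_{5} = 0  so sig = (2; —)
  P = {2,4}:  v_{2} + v_{4} = v_{8} + v_{9}  so sig = (2; 1,1)
  P = {5,6}:  v_{5} + v_{6} = v_{7} + v_{9}  so sig = (2; 1,1)
  P = {0,8,9}:  v_{0} + v_{8} + v_{9} = v_{4}  so sig = (3; 1)
  P = {1,7,9}:  v_{1} + v_{7} + v_{9} = v_{6}  so sig = (3; 1)
  P = {3,4,7}:  v_{3} + v_{4} + v_{7} = v_{0}  so sig = (3; 1)
  P = {3,6,8}:  v_{3} + v_{6} + v_{8} = v_{1}  so sig = (3; 1)
  P = {1,4,7}:  v_{1} + v_{4} + v_{7} = v_{0} + v_{6} + v_{8}  so sig = (3; 1,1,1)
  P = {3,4,6}:  v_{3} + v_{4} + v_{6} = v_{0} + v_{1} + v_{9}  so sig = (3; 1,1,1)
  P = {3,7,8,9}:  v_{3} + v_{7} + v_{8} + v_{9} = 0  so sig = (4; —)

so the primitive-relation signature multiset is
    |P|=2: 4 collections, coeffs (), (), (1,1), (1,1)
    |P|=3: 6 collections, coeffs (1), (1), (1), (1), (1,1,1), (1,1,1)
    |P|=4: 1 collection, coeffs ()


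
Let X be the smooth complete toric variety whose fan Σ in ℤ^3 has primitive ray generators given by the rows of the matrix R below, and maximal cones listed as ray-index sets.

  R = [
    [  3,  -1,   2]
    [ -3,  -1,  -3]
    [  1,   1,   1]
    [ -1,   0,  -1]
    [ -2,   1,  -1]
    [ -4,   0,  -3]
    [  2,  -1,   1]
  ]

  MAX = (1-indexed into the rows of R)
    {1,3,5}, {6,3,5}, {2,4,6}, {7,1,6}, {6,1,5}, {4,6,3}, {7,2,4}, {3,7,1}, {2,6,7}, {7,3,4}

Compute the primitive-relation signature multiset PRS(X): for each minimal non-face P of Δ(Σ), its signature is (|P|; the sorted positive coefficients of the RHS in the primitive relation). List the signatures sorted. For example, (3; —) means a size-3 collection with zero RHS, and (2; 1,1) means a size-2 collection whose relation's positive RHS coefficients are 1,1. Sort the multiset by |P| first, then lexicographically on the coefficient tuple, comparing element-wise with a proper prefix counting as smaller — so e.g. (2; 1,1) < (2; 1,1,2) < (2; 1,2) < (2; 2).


Δ(Σ) — 7 vertices, 9 min non-faces:

  {5,7}:  v_{5} + v_{7} = 0  so sig = (2; —)
  {1,4}:  v_{1} + v_{4} = v_{7}  so sig = (2; 1)
  {2,5}:  v_{2} + v_{5} = v_{4} + v_{6}  so sig = (2; 1,1)
  {4,5}:  v_{4} + v_{5} = v_{3} + v_{6}  so sig = (2; 1,1)
  {1,2}:  v_{1} + v_{2} = v_{6} + 2·v_{7}  so sig = (2; 1,2)
  {2,3}:  v_{2} + v_{3} = 2·v_{4}  so sig = (2; 2)
  {1,3,6}:  v_{1} + v_{3} + v_{6} = 0  so sig = (3; —)
  {3,6,7}:  v_{3} + v_{6} + v_{7} = v_{4}  so sig = (3; 1)
  {4,6,7}:  v_{4} + v_{6} + v_{7} = v_{2}  so sig = (3; 1)

Signatures (|P|; sorted positive RHS coefficients), sorted:
[(2; —), (2; 1), (2; 1,1), (2; 1,1), (2; 1,2), (2; 2), (3; —), (3; 1), (3; 1)]


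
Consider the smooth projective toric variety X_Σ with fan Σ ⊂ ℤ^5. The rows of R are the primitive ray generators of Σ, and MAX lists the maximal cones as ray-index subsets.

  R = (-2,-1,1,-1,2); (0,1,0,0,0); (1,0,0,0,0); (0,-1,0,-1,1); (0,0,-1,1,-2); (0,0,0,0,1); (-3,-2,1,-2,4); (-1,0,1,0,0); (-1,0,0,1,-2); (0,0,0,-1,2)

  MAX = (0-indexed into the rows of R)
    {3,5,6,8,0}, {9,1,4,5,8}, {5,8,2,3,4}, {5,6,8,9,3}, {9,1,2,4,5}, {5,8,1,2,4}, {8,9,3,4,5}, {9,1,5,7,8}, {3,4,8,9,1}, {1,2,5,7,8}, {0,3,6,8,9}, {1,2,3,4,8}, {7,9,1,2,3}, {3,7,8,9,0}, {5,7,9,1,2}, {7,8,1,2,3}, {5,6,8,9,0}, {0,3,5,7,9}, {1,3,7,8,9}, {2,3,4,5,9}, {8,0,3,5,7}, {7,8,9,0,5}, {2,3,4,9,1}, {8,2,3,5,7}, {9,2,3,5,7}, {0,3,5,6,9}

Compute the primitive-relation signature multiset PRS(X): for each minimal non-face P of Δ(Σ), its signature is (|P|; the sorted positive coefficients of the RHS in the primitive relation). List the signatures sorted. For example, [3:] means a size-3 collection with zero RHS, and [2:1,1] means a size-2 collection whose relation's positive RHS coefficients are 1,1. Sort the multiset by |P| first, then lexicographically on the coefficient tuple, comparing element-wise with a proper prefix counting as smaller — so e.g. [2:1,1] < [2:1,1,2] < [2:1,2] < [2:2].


Primitive collections (12):

  {4,7}:  v_{4} + v_{7} = v_{8}  ⟹  sig = [2:1]
  {0,2}:  v_{0} + v_{2} = v_{3} + v_{5} + v_{7}  ⟹  sig = [2:1,1,1]
  {2,6}:  v_{2} + v_{6} = v_{0} + v_{3} + v_{5}  ⟹  sig = [2:1,1,1]
  {0,4}:  v_{0} + v_{4} = v_{3} + v_{5} + 2·v_{8} + v_{9}  ⟹  sig = [2:1,1,1,2]
  {0,1}:  v_{0} + v_{1} = v_{7} + v_{8} + 2·v_{9}  ⟹  sig = [2:1,1,2]
  {1,6}:  v_{1} + v_{6} = v_{0} + v_{8} + 2·v_{9}  ⟹  sig = [2:1,1,2]
  {6,7}:  v_{6} + v_{7} = 2·v_{0}  ⟹  sig = [2:2]
  {4,6}:  v_{4} + v_{6} = 2·v_{3} + 2·v_{5} + 3·v_{8} + 2·v_{9}  ⟹  sig = [2:2,2,2,3]
  {2,8,9}:  v_{2} + v_{8} + v_{9} = 0  ⟹  sig = [3:]
  {1,3,5}:  v_{1} + v_{3} + v_{5} = v_{9}  ⟹  sig = [3:1]
  {0,3,5,8,9}:  v_{0} + v_{3} + v_{5} + v_{8} + v_{9} = v_{6}  ⟹  sig = [5:1]
  {3,5,7,8,9}:  v_{3} + v_{5} + v_{7} + v_{8} + v_{9} = v_{0}  ⟹  sig = [5:1]

Hence PRS(X_Σ) =
{ [2:1],  [2:1,1,1] ×2,  [2:1,1,1,2],  [2:1,1,2] ×2,  [2:2],  [2:2,2,2,3],  [3:],  [3:1],  [5:1] ×2 }


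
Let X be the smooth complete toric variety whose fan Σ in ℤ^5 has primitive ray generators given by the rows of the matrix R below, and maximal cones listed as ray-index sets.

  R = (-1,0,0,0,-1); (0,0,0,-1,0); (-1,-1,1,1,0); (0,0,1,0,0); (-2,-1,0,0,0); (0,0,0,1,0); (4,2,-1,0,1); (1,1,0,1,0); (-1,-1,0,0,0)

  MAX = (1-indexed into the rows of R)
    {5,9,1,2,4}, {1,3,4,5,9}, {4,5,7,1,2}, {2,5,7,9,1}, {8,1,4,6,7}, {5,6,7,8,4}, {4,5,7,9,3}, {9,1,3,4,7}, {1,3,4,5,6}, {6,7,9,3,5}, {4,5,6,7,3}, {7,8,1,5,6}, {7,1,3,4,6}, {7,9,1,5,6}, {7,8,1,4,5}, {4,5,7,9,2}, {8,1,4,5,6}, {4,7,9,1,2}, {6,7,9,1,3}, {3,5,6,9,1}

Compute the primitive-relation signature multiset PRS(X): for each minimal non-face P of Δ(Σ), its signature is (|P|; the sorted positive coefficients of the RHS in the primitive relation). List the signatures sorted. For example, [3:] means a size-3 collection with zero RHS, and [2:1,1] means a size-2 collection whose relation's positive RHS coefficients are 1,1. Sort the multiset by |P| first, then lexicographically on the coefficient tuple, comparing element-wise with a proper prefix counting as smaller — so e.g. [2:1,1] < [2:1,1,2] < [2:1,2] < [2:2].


Primitive collections (9):

  • {2,6}:  v_{2} + v_{6} = 0 — sig = [2:]
  • {8,9}:  v_{8} + v_{9} = v_{6} — sig = [2:1]
  • {2,3}:  v_{2} + v_{3} = v_{4} + v_{9} — sig = [2:1,1]
  • {2,8}:  v_{2} + v_{8} = v_{1} + v_{4} + v_{5} + v_{7} — sig = [2:1,1,1,1]
  • {3,8}:  v_{3} + v_{8} = v_{4} + 2·v_{6} — sig = [2:1,2]
  • {4,6,9}:  v_{4} + v_{6} + v_{9} = v_{3} — sig = [3:1]
  • {1,3,5,7}:  v_{1} + v_{3} + v_{5} + v_{7} = v_{6} — sig = [4:1]
  • {1,4,5,7,9}:  v_{1} + v_{4} + v_{5} + v_{7} + v_{9} = 0 — sig = [5:]
  • {1,4,5,6,7}:  v_{1} + v_{4} + v_{5} + v_{6} + v_{7} = v_{8} — sig = [5:1]

so the primitive-relation signature multiset is
{ [2:],  [2:1],  [2:1,1],  [2:1,1,1,1],  [2:1,2],  [3:1],  [4:1],  [5:],  [5:1] }
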